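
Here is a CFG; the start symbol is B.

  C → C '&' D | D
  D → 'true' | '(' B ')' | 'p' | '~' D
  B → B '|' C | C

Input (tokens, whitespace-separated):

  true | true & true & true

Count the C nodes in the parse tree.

4

[B [B [C [D true]]] | [C [C [C [D true]] & [D true]] & [D true]]]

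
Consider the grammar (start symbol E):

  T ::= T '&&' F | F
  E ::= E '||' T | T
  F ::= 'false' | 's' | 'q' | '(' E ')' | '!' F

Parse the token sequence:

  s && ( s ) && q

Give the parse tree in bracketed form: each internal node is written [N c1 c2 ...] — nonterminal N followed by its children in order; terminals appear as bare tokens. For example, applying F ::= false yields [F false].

E
T
T && F
T && F && F
F && F && F
s && F && F
s && ( E ) && F
s && ( T ) && F
s && ( F ) && F
s && ( s ) && F
s && ( s ) && q

[E [T [T [T [F s]] && [F ( [E [T [F s]]] )]] && [F q]]]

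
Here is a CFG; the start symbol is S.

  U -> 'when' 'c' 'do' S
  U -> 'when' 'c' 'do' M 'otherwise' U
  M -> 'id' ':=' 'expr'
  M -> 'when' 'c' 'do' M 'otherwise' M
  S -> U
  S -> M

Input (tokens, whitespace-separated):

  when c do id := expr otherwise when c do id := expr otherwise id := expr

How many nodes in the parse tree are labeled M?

[S [M when c do [M id := expr] otherwise [M when c do [M id := expr] otherwise [M id := expr]]]]

5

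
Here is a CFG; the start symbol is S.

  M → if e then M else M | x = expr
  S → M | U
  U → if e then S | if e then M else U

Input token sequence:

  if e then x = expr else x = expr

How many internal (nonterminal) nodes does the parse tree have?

4

[S [M if e then [M x = expr] else [M x = expr]]]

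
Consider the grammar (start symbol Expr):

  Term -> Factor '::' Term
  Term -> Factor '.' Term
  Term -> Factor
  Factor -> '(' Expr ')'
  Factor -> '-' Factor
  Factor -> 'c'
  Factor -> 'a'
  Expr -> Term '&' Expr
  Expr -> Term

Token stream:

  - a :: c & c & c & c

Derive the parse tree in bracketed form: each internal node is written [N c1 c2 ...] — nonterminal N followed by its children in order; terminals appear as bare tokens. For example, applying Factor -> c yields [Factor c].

Expr
Term & Expr
Factor :: Term & Expr
- Factor :: Term & Expr
- a :: Term & Expr
- a :: Factor & Expr
- a :: c & Expr
- a :: c & Term & Expr
- a :: c & Factor & Expr
- a :: c & c & Expr
- a :: c & c & Term & Expr
- a :: c & c & Factor & Expr
- a :: c & c & c & Expr
- a :: c & c & c & Term
- a :: c & c & c & Factor
- a :: c & c & c & c

[Expr [Term [Factor - [Factor a]] :: [Term [Factor c]]] & [Expr [Term [Factor c]] & [Expr [Term [Factor c]] & [Expr [Term [Factor c]]]]]]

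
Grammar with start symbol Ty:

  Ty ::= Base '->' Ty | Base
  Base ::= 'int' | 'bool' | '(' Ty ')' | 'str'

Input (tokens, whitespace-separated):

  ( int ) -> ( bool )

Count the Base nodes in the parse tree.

4

[Ty [Base ( [Ty [Base int]] )] -> [Ty [Base ( [Ty [Base bool]] )]]]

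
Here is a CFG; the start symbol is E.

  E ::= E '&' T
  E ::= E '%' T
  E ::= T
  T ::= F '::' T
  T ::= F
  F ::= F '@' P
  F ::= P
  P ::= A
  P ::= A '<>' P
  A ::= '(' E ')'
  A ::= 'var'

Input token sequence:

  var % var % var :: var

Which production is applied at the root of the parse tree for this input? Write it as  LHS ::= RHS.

[E [E [E [T [F [P [A var]]]]] % [T [F [P [A var]]]]] % [T [F [P [A var]]] :: [T [F [P [A var]]]]]]

E ::= E '%' T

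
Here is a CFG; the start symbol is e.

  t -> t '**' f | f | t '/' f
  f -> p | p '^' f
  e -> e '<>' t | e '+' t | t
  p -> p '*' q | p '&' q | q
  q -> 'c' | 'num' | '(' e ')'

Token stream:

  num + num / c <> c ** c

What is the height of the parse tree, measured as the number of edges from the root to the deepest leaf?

7

[e [e [e [t [f [p [q num]]]]] + [t [t [f [p [q num]]]] / [f [p [q c]]]]] <> [t [t [f [p [q c]]]] ** [f [p [q c]]]]]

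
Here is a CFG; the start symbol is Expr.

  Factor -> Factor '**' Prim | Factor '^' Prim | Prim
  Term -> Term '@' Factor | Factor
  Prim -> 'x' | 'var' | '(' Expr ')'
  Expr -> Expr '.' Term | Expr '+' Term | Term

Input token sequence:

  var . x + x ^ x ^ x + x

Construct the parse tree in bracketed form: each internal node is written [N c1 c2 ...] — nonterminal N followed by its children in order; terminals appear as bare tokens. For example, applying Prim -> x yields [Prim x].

[Expr [Expr [Expr [Expr [Term [Factor [Prim var]]]] . [Term [Factor [Prim x]]]] + [Term [Factor [Factor [Factor [Prim x]] ^ [Prim x]] ^ [Prim x]]]] + [Term [Factor [Prim x]]]]

Expr
Expr + Term
Expr + Term + Term
Expr . Term + Term + Term
Term . Term + Term + Term
Factor . Term + Term + Term
Prim . Term + Term + Term
var . Term + Term + Term
var . Factor + Term + Term
var . Prim + Term + Term
var . x + Term + Term
var . x + Factor + Term
var . x + Factor ^ Prim + Term
var . x + Factor ^ Prim ^ Prim + Term
var . x + Prim ^ Prim ^ Prim + Term
var . x + x ^ Prim ^ Prim + Term
var . x + x ^ x ^ Prim + Term
var . x + x ^ x ^ x + Term
var . x + x ^ x ^ x + Factor
var . x + x ^ x ^ x + Prim
var . x + x ^ x ^ x + x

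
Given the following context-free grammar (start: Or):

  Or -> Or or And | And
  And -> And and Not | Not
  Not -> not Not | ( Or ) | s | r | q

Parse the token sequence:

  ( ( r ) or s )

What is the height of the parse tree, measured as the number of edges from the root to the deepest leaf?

10

[Or [And [Not ( [Or [Or [And [Not ( [Or [And [Not r]]] )]]] or [And [Not s]]] )]]]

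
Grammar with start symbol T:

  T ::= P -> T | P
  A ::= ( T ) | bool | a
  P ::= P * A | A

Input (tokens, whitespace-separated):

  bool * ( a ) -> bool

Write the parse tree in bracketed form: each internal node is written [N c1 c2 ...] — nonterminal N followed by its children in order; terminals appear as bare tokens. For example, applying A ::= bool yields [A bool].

T
P -> T
P * A -> T
A * A -> T
bool * A -> T
bool * ( T ) -> T
bool * ( P ) -> T
bool * ( A ) -> T
bool * ( a ) -> T
bool * ( a ) -> P
bool * ( a ) -> A
bool * ( a ) -> bool

[T [P [P [A bool]] * [A ( [T [P [A a]]] )]] -> [T [P [A bool]]]]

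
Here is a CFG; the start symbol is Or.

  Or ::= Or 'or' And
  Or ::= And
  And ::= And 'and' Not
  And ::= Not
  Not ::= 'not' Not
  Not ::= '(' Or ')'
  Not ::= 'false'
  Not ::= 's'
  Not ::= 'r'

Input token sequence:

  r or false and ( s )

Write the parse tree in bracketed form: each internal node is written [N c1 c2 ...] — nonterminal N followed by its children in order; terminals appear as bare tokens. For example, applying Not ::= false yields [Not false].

[Or [Or [And [Not r]]] or [And [And [Not false]] and [Not ( [Or [And [Not s]]] )]]]

Or
Or or And
And or And
Not or And
r or And
r or And and Not
r or Not and Not
r or false and Not
r or false and ( Or )
r or false and ( And )
r or false and ( Not )
r or false and ( s )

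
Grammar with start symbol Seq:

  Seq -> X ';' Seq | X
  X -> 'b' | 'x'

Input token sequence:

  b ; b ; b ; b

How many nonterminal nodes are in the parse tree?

[Seq [X b] ; [Seq [X b] ; [Seq [X b] ; [Seq [X b]]]]]

8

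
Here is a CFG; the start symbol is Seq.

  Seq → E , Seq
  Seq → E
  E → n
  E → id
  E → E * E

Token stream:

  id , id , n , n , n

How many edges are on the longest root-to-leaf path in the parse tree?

6

[Seq [E id] , [Seq [E id] , [Seq [E n] , [Seq [E n] , [Seq [E n]]]]]]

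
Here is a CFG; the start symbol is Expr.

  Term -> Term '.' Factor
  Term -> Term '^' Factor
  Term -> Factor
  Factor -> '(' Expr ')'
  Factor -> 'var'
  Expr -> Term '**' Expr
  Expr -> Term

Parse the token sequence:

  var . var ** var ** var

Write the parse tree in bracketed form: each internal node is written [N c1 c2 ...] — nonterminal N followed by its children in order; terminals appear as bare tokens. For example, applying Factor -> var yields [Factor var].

Expr
Term ** Expr
Term . Factor ** Expr
Factor . Factor ** Expr
var . Factor ** Expr
var . var ** Expr
var . var ** Term ** Expr
var . var ** Factor ** Expr
var . var ** var ** Expr
var . var ** var ** Term
var . var ** var ** Factor
var . var ** var ** var

[Expr [Term [Term [Factor var]] . [Factor var]] ** [Expr [Term [Factor var]] ** [Expr [Term [Factor var]]]]]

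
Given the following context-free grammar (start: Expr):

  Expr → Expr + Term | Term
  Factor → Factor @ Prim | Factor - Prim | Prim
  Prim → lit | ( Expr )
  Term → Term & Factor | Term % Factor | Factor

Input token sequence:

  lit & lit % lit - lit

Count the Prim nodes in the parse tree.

4

[Expr [Term [Term [Term [Factor [Prim lit]]] & [Factor [Prim lit]]] % [Factor [Factor [Prim lit]] - [Prim lit]]]]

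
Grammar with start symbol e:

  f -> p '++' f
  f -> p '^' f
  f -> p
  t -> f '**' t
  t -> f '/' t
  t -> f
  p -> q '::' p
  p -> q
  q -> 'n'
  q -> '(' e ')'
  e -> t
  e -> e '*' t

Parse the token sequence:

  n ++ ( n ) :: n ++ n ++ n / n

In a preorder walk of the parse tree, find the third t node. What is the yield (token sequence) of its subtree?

[e [t [f [p [q n]] ++ [f [p [q ( [e [t [f [p [q n]]]]] )] :: [p [q n]]] ++ [f [p [q n]] ++ [f [p [q n]]]]]] / [t [f [p [q n]]]]]]

n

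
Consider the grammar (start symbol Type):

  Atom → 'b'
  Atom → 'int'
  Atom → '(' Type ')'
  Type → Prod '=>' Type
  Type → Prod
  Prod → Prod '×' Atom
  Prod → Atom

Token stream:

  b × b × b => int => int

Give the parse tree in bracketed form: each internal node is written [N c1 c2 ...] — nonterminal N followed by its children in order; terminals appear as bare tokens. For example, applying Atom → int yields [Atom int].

Type
Prod => Type
Prod × Atom => Type
Prod × Atom × Atom => Type
Atom × Atom × Atom => Type
b × Atom × Atom => Type
b × b × Atom => Type
b × b × b => Type
b × b × b => Prod => Type
b × b × b => Atom => Type
b × b × b => int => Type
b × b × b => int => Prod
b × b × b => int => Atom
b × b × b => int => int

[Type [Prod [Prod [Prod [Atom b]] × [Atom b]] × [Atom b]] => [Type [Prod [Atom int]] => [Type [Prod [Atom int]]]]]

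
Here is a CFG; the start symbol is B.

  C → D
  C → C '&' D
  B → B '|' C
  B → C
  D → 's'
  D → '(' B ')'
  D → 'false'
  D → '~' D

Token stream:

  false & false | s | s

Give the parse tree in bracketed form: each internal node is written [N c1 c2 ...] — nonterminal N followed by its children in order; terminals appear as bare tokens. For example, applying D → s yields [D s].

B
B | C
B | C | C
C | C | C
C & D | C | C
D & D | C | C
false & D | C | C
false & false | C | C
false & false | D | C
false & false | s | C
false & false | s | D
false & false | s | s

[B [B [B [C [C [D false]] & [D false]]] | [C [D s]]] | [C [D s]]]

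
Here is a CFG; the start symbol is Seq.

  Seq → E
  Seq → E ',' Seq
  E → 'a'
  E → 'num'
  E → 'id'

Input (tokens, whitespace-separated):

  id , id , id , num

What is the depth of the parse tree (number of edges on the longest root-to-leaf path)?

5

[Seq [E id] , [Seq [E id] , [Seq [E id] , [Seq [E num]]]]]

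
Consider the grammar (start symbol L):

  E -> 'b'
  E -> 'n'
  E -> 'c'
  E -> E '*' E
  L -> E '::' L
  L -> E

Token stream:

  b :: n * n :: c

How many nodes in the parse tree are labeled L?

3

[L [E b] :: [L [E [E n] * [E n]] :: [L [E c]]]]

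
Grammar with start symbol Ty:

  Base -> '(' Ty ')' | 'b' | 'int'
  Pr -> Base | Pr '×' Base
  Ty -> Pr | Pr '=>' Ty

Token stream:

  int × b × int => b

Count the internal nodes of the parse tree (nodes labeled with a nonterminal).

[Ty [Pr [Pr [Pr [Base int]] × [Base b]] × [Base int]] => [Ty [Pr [Base b]]]]

10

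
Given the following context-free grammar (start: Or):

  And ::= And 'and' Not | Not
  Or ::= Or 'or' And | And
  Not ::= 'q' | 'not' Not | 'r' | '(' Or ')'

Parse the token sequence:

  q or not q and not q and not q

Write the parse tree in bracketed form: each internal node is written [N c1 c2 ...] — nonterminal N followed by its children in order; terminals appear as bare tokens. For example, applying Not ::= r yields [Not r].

Or
Or or And
And or And
Not or And
q or And
q or And and Not
q or And and Not and Not
q or Not and Not and Not
q or not Not and Not and Not
q or not q and Not and Not
q or not q and not Not and Not
q or not q and not q and Not
q or not q and not q and not Not
q or not q and not q and not q

[Or [Or [And [Not q]]] or [And [And [And [Not not [Not q]]] and [Not not [Not q]]] and [Not not [Not q]]]]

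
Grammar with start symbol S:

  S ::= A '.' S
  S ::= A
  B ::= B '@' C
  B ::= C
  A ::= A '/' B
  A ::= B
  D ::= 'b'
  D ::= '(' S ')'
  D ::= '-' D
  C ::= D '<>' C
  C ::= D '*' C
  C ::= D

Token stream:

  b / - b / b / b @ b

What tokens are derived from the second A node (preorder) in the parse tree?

[S [A [A [A [A [B [C [D b]]]] / [B [C [D - [D b]]]]] / [B [C [D b]]]] / [B [B [C [D b]]] @ [C [D b]]]]]

b / - b / b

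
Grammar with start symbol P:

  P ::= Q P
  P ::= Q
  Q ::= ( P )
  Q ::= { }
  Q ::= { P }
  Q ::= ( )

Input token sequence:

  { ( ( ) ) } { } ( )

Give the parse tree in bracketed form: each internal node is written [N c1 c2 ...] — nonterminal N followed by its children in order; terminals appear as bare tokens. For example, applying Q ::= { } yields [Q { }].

P
Q P
{ P } P
{ Q } P
{ ( P ) } P
{ ( Q ) } P
{ ( ( ) ) } P
{ ( ( ) ) } Q P
{ ( ( ) ) } { } P
{ ( ( ) ) } { } Q
{ ( ( ) ) } { } ( )

[P [Q { [P [Q ( [P [Q ( )]] )]] }] [P [Q { }] [P [Q ( )]]]]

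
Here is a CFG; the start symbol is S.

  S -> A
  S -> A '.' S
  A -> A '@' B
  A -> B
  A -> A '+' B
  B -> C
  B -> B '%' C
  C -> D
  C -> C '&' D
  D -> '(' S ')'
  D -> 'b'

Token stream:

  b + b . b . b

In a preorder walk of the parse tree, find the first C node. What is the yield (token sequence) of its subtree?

[S [A [A [B [C [D b]]]] + [B [C [D b]]]] . [S [A [B [C [D b]]]] . [S [A [B [C [D b]]]]]]]

b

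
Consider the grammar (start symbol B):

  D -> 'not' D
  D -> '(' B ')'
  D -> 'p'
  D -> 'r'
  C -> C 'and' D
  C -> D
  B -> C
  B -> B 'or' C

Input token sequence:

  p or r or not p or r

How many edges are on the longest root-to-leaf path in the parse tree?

[B [B [B [B [C [D p]]] or [C [D r]]] or [C [D not [D p]]]] or [C [D r]]]

6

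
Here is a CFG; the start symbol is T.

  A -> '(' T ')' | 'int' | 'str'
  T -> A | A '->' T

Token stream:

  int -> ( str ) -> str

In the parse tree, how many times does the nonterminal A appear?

[T [A int] -> [T [A ( [T [A str]] )] -> [T [A str]]]]

4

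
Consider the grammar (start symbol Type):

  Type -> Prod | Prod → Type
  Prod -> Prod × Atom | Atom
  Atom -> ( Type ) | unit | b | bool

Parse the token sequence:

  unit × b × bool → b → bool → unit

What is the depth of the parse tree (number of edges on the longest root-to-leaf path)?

6

[Type [Prod [Prod [Prod [Atom unit]] × [Atom b]] × [Atom bool]] → [Type [Prod [Atom b]] → [Type [Prod [Atom bool]] → [Type [Prod [Atom unit]]]]]]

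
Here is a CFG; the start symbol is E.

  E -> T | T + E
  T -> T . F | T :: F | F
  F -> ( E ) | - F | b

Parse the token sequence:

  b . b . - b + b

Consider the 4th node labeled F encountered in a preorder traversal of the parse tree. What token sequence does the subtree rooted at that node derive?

[E [T [T [T [F b]] . [F b]] . [F - [F b]]] + [E [T [F b]]]]

b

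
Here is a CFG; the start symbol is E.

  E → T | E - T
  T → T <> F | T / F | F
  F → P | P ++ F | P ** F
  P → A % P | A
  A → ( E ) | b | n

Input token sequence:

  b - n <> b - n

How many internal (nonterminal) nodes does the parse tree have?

[E [E [E [T [F [P [A b]]]]] - [T [T [F [P [A n]]]] <> [F [P [A b]]]]] - [T [F [P [A n]]]]]

19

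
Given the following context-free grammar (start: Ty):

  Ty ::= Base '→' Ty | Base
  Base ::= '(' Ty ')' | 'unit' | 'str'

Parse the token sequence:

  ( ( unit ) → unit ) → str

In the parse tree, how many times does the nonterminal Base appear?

[Ty [Base ( [Ty [Base ( [Ty [Base unit]] )] → [Ty [Base unit]]] )] → [Ty [Base str]]]

5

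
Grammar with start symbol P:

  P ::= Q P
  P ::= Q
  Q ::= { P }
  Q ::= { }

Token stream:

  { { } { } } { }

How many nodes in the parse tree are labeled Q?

[P [Q { [P [Q { }] [P [Q { }]]] }] [P [Q { }]]]

4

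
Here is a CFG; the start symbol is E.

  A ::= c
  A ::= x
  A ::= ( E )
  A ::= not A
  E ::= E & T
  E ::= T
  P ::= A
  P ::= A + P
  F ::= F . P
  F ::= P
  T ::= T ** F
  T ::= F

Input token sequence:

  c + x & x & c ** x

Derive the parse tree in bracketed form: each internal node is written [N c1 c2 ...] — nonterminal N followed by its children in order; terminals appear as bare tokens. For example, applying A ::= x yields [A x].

[E [E [E [T [F [P [A c] + [P [A x]]]]]] & [T [F [P [A x]]]]] & [T [T [F [P [A c]]]] ** [F [P [A x]]]]]

E
E & T
E & T & T
T & T & T
F & T & T
P & T & T
A + P & T & T
c + P & T & T
c + A & T & T
c + x & T & T
c + x & F & T
c + x & P & T
c + x & A & T
c + x & x & T
c + x & x & T ** F
c + x & x & F ** F
c + x & x & P ** F
c + x & x & A ** F
c + x & x & c ** F
c + x & x & c ** P
c + x & x & c ** A
c + x & x & c ** x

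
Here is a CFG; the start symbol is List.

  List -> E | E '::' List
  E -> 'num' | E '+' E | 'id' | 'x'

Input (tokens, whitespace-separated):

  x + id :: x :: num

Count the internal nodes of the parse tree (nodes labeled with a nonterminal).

8

[List [E [E x] + [E id]] :: [List [E x] :: [List [E num]]]]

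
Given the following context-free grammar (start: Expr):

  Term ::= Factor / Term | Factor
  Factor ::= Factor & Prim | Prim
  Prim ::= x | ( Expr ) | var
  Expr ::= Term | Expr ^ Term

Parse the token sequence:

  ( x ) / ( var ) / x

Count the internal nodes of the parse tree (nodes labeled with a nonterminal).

[Expr [Term [Factor [Prim ( [Expr [Term [Factor [Prim x]]]] )]] / [Term [Factor [Prim ( [Expr [Term [Factor [Prim var]]]] )]] / [Term [Factor [Prim x]]]]]]

18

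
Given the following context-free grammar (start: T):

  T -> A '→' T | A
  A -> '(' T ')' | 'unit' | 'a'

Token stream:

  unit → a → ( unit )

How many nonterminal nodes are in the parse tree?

8

[T [A unit] → [T [A a] → [T [A ( [T [A unit]] )]]]]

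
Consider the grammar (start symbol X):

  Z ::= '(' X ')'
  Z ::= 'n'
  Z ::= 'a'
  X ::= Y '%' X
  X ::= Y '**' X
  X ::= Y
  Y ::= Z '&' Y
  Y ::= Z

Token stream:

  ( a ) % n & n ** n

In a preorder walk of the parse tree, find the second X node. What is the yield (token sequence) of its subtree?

a

[X [Y [Z ( [X [Y [Z a]]] )]] % [X [Y [Z n] & [Y [Z n]]] ** [X [Y [Z n]]]]]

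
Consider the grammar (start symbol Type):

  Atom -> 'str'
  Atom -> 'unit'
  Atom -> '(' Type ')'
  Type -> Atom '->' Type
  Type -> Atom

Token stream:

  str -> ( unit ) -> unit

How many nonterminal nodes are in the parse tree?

[Type [Atom str] -> [Type [Atom ( [Type [Atom unit]] )] -> [Type [Atom unit]]]]

8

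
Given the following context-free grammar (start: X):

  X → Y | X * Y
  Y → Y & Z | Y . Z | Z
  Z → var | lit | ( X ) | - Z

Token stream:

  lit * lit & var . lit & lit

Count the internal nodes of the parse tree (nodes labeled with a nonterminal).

[X [X [Y [Z lit]]] * [Y [Y [Y [Y [Z lit]] & [Z var]] . [Z lit]] & [Z lit]]]

12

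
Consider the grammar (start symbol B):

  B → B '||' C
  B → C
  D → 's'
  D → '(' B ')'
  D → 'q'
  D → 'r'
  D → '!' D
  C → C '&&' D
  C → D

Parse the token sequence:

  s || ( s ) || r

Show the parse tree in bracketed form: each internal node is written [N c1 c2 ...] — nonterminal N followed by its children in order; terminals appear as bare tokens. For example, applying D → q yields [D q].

B
B || C
B || C || C
C || C || C
D || C || C
s || C || C
s || D || C
s || ( B ) || C
s || ( C ) || C
s || ( D ) || C
s || ( s ) || C
s || ( s ) || D
s || ( s ) || r

[B [B [B [C [D s]]] || [C [D ( [B [C [D s]]] )]]] || [C [D r]]]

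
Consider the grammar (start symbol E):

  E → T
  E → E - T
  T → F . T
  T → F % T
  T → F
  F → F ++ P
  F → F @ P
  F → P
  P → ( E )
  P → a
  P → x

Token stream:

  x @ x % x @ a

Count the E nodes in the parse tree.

1

[E [T [F [F [P x]] @ [P x]] % [T [F [F [P x]] @ [P a]]]]]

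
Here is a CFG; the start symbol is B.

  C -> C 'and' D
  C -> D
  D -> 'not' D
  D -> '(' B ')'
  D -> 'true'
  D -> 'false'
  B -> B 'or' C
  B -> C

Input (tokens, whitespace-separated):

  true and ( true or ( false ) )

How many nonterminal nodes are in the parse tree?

[B [C [C [D true]] and [D ( [B [B [C [D true]]] or [C [D ( [B [C [D false]]] )]]] )]]]

14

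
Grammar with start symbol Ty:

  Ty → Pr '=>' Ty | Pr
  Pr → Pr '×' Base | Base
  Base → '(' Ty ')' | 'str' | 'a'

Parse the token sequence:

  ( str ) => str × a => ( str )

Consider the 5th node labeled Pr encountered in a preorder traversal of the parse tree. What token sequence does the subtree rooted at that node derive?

( str )

[Ty [Pr [Base ( [Ty [Pr [Base str]]] )]] => [Ty [Pr [Pr [Base str]] × [Base a]] => [Ty [Pr [Base ( [Ty [Pr [Base str]]] )]]]]]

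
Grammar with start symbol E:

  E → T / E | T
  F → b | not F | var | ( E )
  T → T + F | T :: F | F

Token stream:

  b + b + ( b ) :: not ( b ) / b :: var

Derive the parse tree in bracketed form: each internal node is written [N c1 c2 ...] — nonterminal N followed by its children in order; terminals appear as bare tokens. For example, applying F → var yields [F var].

[E [T [T [T [T [F b]] + [F b]] + [F ( [E [T [F b]]] )]] :: [F not [F ( [E [T [F b]]] )]]] / [E [T [T [F b]] :: [F var]]]]

E
T / E
T :: F / E
T + F :: F / E
T + F + F :: F / E
F + F + F :: F / E
b + F + F :: F / E
b + b + F :: F / E
b + b + ( E ) :: F / E
b + b + ( T ) :: F / E
b + b + ( F ) :: F / E
b + b + ( b ) :: F / E
b + b + ( b ) :: not F / E
b + b + ( b ) :: not ( E ) / E
b + b + ( b ) :: not ( T ) / E
b + b + ( b ) :: not ( F ) / E
b + b + ( b ) :: not ( b ) / E
b + b + ( b ) :: not ( b ) / T
b + b + ( b ) :: not ( b ) / T :: F
b + b + ( b ) :: not ( b ) / F :: F
b + b + ( b ) :: not ( b ) / b :: F
b + b + ( b ) :: not ( b ) / b :: var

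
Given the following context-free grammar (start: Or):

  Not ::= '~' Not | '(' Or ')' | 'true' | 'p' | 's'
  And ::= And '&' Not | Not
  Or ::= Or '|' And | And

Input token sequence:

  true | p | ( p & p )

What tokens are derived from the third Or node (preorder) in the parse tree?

[Or [Or [Or [And [Not true]]] | [And [Not p]]] | [And [Not ( [Or [And [And [Not p]] & [Not p]]] )]]]

true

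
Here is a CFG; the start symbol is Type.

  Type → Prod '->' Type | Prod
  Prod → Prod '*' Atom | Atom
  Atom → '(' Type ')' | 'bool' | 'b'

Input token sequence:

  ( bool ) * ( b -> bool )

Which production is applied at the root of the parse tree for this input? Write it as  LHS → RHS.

Type → Prod

[Type [Prod [Prod [Atom ( [Type [Prod [Atom bool]]] )]] * [Atom ( [Type [Prod [Atom b]] -> [Type [Prod [Atom bool]]]] )]]]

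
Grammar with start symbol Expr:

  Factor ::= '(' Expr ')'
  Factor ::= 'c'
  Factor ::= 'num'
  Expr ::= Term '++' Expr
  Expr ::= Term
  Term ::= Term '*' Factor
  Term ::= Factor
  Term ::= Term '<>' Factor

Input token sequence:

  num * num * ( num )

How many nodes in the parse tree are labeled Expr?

[Expr [Term [Term [Term [Factor num]] * [Factor num]] * [Factor ( [Expr [Term [Factor num]]] )]]]

2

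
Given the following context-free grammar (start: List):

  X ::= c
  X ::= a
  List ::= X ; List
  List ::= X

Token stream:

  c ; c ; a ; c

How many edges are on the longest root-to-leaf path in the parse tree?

5

[List [X c] ; [List [X c] ; [List [X a] ; [List [X c]]]]]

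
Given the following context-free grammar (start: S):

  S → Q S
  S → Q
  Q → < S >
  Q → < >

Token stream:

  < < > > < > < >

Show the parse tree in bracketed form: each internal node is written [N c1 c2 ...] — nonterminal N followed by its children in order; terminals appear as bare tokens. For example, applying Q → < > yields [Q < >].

S
Q S
< S > S
< Q > S
< < > > S
< < > > Q S
< < > > < > S
< < > > < > Q
< < > > < > < >

[S [Q < [S [Q < >]] >] [S [Q < >] [S [Q < >]]]]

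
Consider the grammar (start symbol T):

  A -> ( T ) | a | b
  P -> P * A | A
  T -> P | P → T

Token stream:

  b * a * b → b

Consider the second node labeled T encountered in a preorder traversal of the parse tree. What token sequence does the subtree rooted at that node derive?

b

[T [P [P [P [A b]] * [A a]] * [A b]] → [T [P [A b]]]]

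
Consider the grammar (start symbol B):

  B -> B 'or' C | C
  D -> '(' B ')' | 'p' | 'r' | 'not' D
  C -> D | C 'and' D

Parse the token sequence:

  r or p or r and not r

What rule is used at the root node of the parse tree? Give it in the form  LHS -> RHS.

[B [B [B [C [D r]]] or [C [D p]]] or [C [C [D r]] and [D not [D r]]]]

B -> B 'or' C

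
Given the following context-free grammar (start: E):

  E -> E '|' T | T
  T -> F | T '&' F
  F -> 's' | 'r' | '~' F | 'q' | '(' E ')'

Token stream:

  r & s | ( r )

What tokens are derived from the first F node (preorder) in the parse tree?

r

[E [E [T [T [F r]] & [F s]]] | [T [F ( [E [T [F r]]] )]]]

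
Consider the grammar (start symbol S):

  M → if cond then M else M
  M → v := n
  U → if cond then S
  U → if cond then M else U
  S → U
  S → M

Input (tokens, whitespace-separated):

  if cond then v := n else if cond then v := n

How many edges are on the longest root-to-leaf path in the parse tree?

5

[S [U if cond then [M v := n] else [U if cond then [S [M v := n]]]]]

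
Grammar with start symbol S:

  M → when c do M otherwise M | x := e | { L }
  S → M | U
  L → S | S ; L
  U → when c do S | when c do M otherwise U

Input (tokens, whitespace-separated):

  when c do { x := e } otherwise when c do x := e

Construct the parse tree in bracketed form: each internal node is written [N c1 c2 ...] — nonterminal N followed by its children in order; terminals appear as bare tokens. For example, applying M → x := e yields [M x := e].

S
U
when c do M otherwise U
when c do { L } otherwise U
when c do { S } otherwise U
when c do { M } otherwise U
when c do { x := e } otherwise U
when c do { x := e } otherwise when c do S
when c do { x := e } otherwise when c do M
when c do { x := e } otherwise when c do x := e

[S [U when c do [M { [L [S [M x := e]]] }] otherwise [U when c do [S [M x := e]]]]]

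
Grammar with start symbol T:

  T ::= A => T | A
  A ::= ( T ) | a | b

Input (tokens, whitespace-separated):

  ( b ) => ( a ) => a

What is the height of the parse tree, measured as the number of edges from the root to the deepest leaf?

[T [A ( [T [A b]] )] => [T [A ( [T [A a]] )] => [T [A a]]]]

5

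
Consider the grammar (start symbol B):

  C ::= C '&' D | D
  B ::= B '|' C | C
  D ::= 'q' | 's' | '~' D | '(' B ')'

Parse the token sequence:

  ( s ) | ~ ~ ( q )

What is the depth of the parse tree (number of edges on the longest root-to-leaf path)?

8

[B [B [C [D ( [B [C [D s]]] )]]] | [C [D ~ [D ~ [D ( [B [C [D q]]] )]]]]]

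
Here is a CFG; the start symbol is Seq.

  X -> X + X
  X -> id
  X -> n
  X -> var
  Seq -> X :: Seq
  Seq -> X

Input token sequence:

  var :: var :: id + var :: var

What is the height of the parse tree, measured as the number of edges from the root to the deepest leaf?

[Seq [X var] :: [Seq [X var] :: [Seq [X [X id] + [X var]] :: [Seq [X var]]]]]

5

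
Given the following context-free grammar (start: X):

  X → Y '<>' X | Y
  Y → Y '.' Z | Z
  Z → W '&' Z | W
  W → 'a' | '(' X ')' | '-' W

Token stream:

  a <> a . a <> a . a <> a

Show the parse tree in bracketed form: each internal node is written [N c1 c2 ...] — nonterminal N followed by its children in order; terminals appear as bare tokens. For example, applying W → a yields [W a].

[X [Y [Z [W a]]] <> [X [Y [Y [Z [W a]]] . [Z [W a]]] <> [X [Y [Y [Z [W a]]] . [Z [W a]]] <> [X [Y [Z [W a]]]]]]]

X
Y <> X
Z <> X
W <> X
a <> X
a <> Y <> X
a <> Y . Z <> X
a <> Z . Z <> X
a <> W . Z <> X
a <> a . Z <> X
a <> a . W <> X
a <> a . a <> X
a <> a . a <> Y <> X
a <> a . a <> Y . Z <> X
a <> a . a <> Z . Z <> X
a <> a . a <> W . Z <> X
a <> a . a <> a . Z <> X
a <> a . a <> a . W <> X
a <> a . a <> a . a <> X
a <> a . a <> a . a <> Y
a <> a . a <> a . a <> Z
a <> a . a <> a . a <> W
a <> a . a <> a . a <> a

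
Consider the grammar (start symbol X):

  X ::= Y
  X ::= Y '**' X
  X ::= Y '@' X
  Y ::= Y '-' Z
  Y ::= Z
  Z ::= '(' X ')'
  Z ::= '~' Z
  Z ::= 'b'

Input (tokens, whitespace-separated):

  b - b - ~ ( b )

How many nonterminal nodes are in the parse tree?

11

[X [Y [Y [Y [Z b]] - [Z b]] - [Z ~ [Z ( [X [Y [Z b]]] )]]]]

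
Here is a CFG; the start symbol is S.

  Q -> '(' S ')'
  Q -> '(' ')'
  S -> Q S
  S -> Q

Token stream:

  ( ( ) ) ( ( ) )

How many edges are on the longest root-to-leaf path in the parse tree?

[S [Q ( [S [Q ( )]] )] [S [Q ( [S [Q ( )]] )]]]

5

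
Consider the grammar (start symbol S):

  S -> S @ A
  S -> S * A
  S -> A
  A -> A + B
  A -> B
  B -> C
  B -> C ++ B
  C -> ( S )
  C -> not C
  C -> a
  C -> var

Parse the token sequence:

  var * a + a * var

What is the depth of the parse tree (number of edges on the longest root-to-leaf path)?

6

[S [S [S [A [B [C var]]]] * [A [A [B [C a]]] + [B [C a]]]] * [A [B [C var]]]]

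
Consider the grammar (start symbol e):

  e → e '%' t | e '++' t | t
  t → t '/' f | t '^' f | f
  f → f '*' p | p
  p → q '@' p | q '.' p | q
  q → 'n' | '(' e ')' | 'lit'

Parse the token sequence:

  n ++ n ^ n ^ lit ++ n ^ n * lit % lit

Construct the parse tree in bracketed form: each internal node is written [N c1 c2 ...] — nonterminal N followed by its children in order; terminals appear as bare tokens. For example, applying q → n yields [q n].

[e [e [e [e [t [f [p [q n]]]]] ++ [t [t [t [f [p [q n]]]] ^ [f [p [q n]]]] ^ [f [p [q lit]]]]] ++ [t [t [f [p [q n]]]] ^ [f [f [p [q n]]] * [p [q lit]]]]] % [t [f [p [q lit]]]]]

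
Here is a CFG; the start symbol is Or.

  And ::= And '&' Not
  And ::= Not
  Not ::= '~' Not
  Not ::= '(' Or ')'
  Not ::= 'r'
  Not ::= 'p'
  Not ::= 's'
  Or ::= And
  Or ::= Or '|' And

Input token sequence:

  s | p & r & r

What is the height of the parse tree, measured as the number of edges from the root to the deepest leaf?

[Or [Or [And [Not s]]] | [And [And [And [Not p]] & [Not r]] & [Not r]]]

5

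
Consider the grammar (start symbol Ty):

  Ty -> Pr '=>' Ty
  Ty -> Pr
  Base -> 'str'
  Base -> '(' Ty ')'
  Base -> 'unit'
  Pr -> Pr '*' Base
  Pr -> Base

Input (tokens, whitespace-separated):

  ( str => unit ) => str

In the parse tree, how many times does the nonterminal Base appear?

4

[Ty [Pr [Base ( [Ty [Pr [Base str]] => [Ty [Pr [Base unit]]]] )]] => [Ty [Pr [Base str]]]]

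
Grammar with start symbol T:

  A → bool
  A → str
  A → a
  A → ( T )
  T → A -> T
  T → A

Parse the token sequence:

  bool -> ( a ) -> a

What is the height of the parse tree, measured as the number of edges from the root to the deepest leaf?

5

[T [A bool] -> [T [A ( [T [A a]] )] -> [T [A a]]]]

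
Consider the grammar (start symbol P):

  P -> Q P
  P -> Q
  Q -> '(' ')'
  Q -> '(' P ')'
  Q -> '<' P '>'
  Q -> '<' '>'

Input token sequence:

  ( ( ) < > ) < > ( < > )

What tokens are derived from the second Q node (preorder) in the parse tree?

[P [Q ( [P [Q ( )] [P [Q < >]]] )] [P [Q < >] [P [Q ( [P [Q < >]] )]]]]

( )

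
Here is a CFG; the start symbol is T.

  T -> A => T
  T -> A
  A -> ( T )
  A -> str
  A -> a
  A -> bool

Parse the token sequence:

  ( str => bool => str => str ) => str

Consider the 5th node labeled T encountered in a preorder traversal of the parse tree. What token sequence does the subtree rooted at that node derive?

str

[T [A ( [T [A str] => [T [A bool] => [T [A str] => [T [A str]]]]] )] => [T [A str]]]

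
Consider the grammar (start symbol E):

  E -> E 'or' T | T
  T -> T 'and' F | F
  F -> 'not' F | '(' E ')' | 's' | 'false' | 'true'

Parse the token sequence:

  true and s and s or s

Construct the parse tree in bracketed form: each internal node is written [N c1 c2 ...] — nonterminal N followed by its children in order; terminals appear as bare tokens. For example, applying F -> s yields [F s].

E
E or T
T or T
T and F or T
T and F and F or T
F and F and F or T
true and F and F or T
true and s and F or T
true and s and s or T
true and s and s or F
true and s and s or s

[E [E [T [T [T [F true]] and [F s]] and [F s]]] or [T [F s]]]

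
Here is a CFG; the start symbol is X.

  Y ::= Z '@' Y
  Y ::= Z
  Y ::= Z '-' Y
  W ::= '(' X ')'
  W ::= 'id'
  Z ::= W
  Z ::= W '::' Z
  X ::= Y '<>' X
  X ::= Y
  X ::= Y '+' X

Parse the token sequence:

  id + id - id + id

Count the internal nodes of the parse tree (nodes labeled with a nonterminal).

15

[X [Y [Z [W id]]] + [X [Y [Z [W id]] - [Y [Z [W id]]]] + [X [Y [Z [W id]]]]]]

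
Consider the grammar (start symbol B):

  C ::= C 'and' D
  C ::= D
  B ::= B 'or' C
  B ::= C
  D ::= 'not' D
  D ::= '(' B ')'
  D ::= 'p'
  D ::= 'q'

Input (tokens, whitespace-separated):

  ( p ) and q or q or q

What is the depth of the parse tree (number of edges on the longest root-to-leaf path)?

9

[B [B [B [C [C [D ( [B [C [D p]]] )]] and [D q]]] or [C [D q]]] or [C [D q]]]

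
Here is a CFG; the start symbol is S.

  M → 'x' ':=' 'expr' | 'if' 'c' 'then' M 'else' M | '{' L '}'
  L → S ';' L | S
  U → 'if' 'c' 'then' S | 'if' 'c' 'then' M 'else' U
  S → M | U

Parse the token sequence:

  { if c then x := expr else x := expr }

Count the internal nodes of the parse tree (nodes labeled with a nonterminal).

[S [M { [L [S [M if c then [M x := expr] else [M x := expr]]]] }]]

7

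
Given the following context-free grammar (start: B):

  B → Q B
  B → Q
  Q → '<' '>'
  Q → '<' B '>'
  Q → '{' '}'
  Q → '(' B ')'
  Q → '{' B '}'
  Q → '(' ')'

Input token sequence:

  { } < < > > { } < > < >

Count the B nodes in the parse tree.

[B [Q { }] [B [Q < [B [Q < >]] >] [B [Q { }] [B [Q < >] [B [Q < >]]]]]]

6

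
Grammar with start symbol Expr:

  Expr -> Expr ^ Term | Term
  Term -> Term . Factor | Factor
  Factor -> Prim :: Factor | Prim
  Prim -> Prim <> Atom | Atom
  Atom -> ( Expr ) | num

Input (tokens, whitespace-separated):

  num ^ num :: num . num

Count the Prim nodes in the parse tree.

[Expr [Expr [Term [Factor [Prim [Atom num]]]]] ^ [Term [Term [Factor [Prim [Atom num]] :: [Factor [Prim [Atom num]]]]] . [Factor [Prim [Atom num]]]]]

4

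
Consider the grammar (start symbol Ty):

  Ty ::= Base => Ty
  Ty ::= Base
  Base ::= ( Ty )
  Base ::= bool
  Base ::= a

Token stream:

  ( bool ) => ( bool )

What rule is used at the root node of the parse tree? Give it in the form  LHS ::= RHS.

Ty ::= Base => Ty

[Ty [Base ( [Ty [Base bool]] )] => [Ty [Base ( [Ty [Base bool]] )]]]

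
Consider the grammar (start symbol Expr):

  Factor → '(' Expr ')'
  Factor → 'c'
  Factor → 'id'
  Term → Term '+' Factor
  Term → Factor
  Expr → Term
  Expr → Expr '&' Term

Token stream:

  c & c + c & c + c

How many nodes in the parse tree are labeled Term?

[Expr [Expr [Expr [Term [Factor c]]] & [Term [Term [Factor c]] + [Factor c]]] & [Term [Term [Factor c]] + [Factor c]]]

5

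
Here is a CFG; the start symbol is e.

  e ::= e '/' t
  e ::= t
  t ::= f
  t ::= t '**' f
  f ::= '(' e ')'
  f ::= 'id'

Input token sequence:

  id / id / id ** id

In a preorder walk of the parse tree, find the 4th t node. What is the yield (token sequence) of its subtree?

id

[e [e [e [t [f id]]] / [t [f id]]] / [t [t [f id]] ** [f id]]]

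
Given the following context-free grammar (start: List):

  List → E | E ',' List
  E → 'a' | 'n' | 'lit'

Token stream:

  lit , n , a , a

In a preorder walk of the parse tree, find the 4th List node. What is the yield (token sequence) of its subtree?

[List [E lit] , [List [E n] , [List [E a] , [List [E a]]]]]

a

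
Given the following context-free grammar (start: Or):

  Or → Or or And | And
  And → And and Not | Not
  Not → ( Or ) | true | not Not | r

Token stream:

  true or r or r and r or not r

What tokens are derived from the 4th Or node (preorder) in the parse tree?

[Or [Or [Or [Or [And [Not true]]] or [And [Not r]]] or [And [And [Not r]] and [Not r]]] or [And [Not not [Not r]]]]

true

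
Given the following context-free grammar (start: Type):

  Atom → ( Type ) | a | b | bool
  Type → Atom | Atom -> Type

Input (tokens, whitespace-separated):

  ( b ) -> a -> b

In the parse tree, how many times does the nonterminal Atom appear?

4

[Type [Atom ( [Type [Atom b]] )] -> [Type [Atom a] -> [Type [Atom b]]]]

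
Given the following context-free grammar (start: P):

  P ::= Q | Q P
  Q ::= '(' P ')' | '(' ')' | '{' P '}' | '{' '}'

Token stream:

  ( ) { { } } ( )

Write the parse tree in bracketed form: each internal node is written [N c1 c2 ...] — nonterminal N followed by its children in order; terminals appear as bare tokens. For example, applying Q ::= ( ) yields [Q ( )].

P
Q P
( ) P
( ) Q P
( ) { P } P
( ) { Q } P
( ) { { } } P
( ) { { } } Q
( ) { { } } ( )

[P [Q ( )] [P [Q { [P [Q { }]] }] [P [Q ( )]]]]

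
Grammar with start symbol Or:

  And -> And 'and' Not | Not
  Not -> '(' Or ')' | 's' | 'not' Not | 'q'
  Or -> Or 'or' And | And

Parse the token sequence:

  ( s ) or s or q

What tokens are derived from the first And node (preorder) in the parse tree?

( s )

[Or [Or [Or [And [Not ( [Or [And [Not s]]] )]]] or [And [Not s]]] or [And [Not q]]]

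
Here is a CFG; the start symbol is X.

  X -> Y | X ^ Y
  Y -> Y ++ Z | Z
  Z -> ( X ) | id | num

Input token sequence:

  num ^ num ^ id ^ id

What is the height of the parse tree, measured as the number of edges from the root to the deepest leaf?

6

[X [X [X [X [Y [Z num]]] ^ [Y [Z num]]] ^ [Y [Z id]]] ^ [Y [Z id]]]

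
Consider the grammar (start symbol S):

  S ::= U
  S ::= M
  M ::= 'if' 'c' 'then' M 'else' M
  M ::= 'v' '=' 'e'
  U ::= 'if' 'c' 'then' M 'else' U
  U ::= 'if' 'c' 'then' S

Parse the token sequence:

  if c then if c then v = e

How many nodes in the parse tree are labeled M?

[S [U if c then [S [U if c then [S [M v = e]]]]]]

1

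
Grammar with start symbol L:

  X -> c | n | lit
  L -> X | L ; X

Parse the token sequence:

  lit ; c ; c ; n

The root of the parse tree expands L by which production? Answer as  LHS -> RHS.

[L [L [L [L [X lit]] ; [X c]] ; [X c]] ; [X n]]

L -> L ; X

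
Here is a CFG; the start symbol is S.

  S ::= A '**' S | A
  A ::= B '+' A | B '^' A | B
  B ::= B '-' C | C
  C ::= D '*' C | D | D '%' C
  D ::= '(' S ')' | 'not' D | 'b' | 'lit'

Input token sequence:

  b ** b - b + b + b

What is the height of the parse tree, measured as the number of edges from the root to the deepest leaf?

8

[S [A [B [C [D b]]]] ** [S [A [B [B [C [D b]]] - [C [D b]]] + [A [B [C [D b]]] + [A [B [C [D b]]]]]]]]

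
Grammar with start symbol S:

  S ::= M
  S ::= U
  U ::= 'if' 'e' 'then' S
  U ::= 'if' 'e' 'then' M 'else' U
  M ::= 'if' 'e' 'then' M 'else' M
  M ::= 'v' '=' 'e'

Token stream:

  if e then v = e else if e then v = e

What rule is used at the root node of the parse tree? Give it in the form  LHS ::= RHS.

[S [U if e then [M v = e] else [U if e then [S [M v = e]]]]]

S ::= U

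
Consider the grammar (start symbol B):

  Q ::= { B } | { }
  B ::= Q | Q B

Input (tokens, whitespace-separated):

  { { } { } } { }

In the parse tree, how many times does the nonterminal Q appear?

4

[B [Q { [B [Q { }] [B [Q { }]]] }] [B [Q { }]]]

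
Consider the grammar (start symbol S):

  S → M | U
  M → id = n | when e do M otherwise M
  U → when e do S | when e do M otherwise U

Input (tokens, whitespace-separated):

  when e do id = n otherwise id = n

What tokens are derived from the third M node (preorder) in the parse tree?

id = n

[S [M when e do [M id = n] otherwise [M id = n]]]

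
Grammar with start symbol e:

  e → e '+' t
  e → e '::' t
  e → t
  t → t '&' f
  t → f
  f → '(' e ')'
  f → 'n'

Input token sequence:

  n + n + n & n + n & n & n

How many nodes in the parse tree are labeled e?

4

[e [e [e [e [t [f n]]] + [t [f n]]] + [t [t [f n]] & [f n]]] + [t [t [t [f n]] & [f n]] & [f n]]]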